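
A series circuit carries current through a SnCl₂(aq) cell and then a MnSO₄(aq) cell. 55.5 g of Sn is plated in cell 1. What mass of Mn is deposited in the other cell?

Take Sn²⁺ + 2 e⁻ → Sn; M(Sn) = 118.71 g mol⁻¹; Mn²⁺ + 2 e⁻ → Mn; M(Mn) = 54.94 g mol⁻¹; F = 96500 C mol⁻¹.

n(Sn) = 55.5 / 118.71 = 0.4675 mol.
Since Sn²⁺ + 2 e⁻ → Sn, n(e⁻) passed = 2 × 0.4675 = 0.9351 mol.
Cells in series carry the same charge, so the same 0.9351 mol of electrons passes through cell 2.
Mn²⁺ + 2 e⁻ → Mn, so n(Mn) = 0.9351 / 2 = 0.4675 mol.
m(Mn) = 0.4675 × 54.94 = 25.7 g.

25.7 g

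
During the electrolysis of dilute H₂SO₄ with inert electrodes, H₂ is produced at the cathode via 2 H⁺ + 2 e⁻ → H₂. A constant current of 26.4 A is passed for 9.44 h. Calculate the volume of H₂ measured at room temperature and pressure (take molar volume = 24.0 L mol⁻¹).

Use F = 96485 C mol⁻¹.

Q = I·t = 26.40 A × 33984 s = 897200 C.
n(e⁻) = Q/F = 897200 / 96485 = 9.299 mol.
2 electrons are transferred per H₂ molecule, so n(H₂) = 9.299 / 2 = 4.649 mol.
V = n × V_m = 4.649 × 24.0 = 112 L.

112 L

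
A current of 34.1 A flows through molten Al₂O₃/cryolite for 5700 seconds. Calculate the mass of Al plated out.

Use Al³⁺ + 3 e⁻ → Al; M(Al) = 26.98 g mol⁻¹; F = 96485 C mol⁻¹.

Q = I·t = 34.10 A × 5700.0 s = 194400 C.
n(e⁻) = Q/F = 194400 / 96485 = 2.015 mol.
Al³⁺ + 3 e⁻ → Al, so n(Al) = n(e⁻)/3 = 0.6715 mol.
m = n·M = 0.6715 × 26.98 = 18.1 g.

18.1 g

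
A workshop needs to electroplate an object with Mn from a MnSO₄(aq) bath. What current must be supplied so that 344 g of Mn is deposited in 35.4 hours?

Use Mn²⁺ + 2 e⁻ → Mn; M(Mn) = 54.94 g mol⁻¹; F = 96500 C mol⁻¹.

9.48 A

n(Mn) = 344 / 54.94 = 6.261 mol.
n(e⁻) = 2 × 6.261 = 12.52 mol.
Q = n(e⁻)·F = 12.52 × 96500 = 1208000 C.
I = Q/t = 1208000 / 127440 s = 9.48 A.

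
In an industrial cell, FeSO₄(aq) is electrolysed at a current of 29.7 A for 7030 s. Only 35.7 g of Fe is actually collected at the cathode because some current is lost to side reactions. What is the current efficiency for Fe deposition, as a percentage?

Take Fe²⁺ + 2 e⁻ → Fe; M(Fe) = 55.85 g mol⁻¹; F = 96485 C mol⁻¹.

59.1 %

Q = I·t = 29.70 × 7030.0 = 208800 C; n(e⁻) = 208800/96485 = 2.164 mol.
Theoretical n(Fe) = n(e⁻)/2 = 1.082 mol, i.e. m_theo = 1.082 × 55.85 = 60.43 g.
Efficiency = m_actual / m_theo = 35.7 / 60.43 = 59.1 %.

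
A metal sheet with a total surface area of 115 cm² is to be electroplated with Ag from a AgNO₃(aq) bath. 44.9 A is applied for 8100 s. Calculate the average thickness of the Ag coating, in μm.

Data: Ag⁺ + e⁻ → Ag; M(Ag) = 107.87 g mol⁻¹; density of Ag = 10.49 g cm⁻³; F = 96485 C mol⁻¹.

3370 μm

Q = I·t = 44.90 × 8100.0 = 363700 C; n(e⁻) = 3.769 mol.
n(Ag) = n(e⁻)/1 = 3.769 mol, so m = 3.769 × 107.87 = 406.6 g.
Volume = m/ρ = 406.6 / 10.49 = 38.76 cm³.
Thickness = V/A = 38.76 / 115 = 0.337 cm = 3370 μm.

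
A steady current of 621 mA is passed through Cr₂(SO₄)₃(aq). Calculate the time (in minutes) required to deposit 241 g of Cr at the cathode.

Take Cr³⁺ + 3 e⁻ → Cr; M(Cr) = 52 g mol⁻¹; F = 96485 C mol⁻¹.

36000 min

n(Cr) = m/M = 241 / 52 = 4.635 mol.
Each Cr atom requires 3 electrons, so n(e⁻) = 3 × 4.635 = 13.90 mol.
Q = n(e⁻)·F = 13.90 × 96485 = 1342000 C.
t = Q/I = 1342000 / 0.6210 A = 2160000 s = 36000 min.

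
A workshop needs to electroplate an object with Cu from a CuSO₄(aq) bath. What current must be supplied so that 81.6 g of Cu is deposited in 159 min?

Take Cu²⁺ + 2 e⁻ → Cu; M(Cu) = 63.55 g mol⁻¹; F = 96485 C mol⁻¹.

n(Cu) = 81.6 / 63.55 = 1.284 mol.
n(e⁻) = 2 × 1.284 = 2.568 mol.
Q = n(e⁻)·F = 2.568 × 96485 = 247800 C.
I = Q/t = 247800 / 9540.0 s = 26.0 A.

26.0 A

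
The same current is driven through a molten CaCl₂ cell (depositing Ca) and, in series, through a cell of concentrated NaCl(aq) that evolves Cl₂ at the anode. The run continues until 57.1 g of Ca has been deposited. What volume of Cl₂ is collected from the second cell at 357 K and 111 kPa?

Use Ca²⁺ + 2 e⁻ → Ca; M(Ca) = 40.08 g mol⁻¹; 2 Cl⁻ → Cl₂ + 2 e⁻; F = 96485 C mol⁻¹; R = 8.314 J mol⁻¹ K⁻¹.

38.1 L

n(Ca) = 57.1 / 40.08 = 1.425 mol, so n(e⁻) = 2 × 1.425 = 2.849 mol.
The cells are in series, so the same 2.849 mol of electrons passes through the second cell.
2 Cl⁻ → Cl₂ + 2 e⁻ — 2 mol e⁻ per mol Cl₂, so n(Cl₂) = 2.849/2 = 1.425 mol.
V = nRT/P = (1.425 × 8.314 × 357) / (111 × 10³) = 0.0381 m³ = 38.1 L.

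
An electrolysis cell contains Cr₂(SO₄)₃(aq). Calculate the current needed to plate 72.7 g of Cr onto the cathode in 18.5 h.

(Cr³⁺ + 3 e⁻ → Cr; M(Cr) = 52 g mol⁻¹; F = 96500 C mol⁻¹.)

6.08 A

n(Cr) = 72.7 / 52 = 1.398 mol.
n(e⁻) = 3 × 1.398 = 4.194 mol.
Q = n(e⁻)·F = 4.194 × 96500 = 404700 C.
I = Q/t = 404700 / 66600 s = 6.08 A.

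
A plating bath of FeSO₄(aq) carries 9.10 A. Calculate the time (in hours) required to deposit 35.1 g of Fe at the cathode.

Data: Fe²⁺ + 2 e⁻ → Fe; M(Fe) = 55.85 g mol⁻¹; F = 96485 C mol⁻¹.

3.70 h

n(Fe) = m/M = 35.1 / 55.85 = 0.6285 mol.
Each Fe atom requires 2 electrons, so n(e⁻) = 2 × 0.6285 = 1.257 mol.
Q = n(e⁻)·F = 1.257 × 96485 = 121300 C.
t = Q/I = 121300 / 9.100 A = 13330 s = 3.70 h.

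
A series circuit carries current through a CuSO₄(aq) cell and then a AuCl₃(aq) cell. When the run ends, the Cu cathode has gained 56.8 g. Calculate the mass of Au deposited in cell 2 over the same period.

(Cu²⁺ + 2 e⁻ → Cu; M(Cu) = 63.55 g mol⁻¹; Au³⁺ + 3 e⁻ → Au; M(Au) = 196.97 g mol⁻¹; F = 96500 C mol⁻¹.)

117 g

n(Cu) = 56.8 / 63.55 = 0.8938 mol.
Since Cu²⁺ + 2 e⁻ → Cu, n(e⁻) passed = 2 × 0.8938 = 1.788 mol.
Cells in series carry the same charge, so the same 1.788 mol of electrons passes through cell 2.
Au³⁺ + 3 e⁻ → Au, so n(Au) = 1.788 / 3 = 0.5959 mol.
m(Au) = 0.5959 × 196.97 = 117 g.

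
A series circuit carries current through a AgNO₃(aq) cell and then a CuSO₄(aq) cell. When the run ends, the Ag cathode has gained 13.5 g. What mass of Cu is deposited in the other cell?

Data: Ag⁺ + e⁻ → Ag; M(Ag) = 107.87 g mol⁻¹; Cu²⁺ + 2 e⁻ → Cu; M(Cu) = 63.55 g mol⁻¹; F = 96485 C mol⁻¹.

n(Ag) = 13.5 / 107.87 = 0.1252 mol.
Since Ag⁺ + e⁻ → Ag, n(e⁻) passed = 1 × 0.1252 = 0.1252 mol.
Cells in series carry the same charge, so the same 0.1252 mol of electrons passes through cell 2.
Cu²⁺ + 2 e⁻ → Cu, so n(Cu) = 0.1252 / 2 = 0.06258 mol.
m(Cu) = 0.06258 × 63.55 = 3.98 g.

3.98 g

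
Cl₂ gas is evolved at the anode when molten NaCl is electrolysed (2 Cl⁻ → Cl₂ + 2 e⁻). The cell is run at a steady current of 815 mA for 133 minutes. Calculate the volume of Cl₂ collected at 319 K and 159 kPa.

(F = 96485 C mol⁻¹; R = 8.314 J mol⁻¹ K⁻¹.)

Q = I·t = 0.8150 A × 7980.0 s = 6504 C.
n(e⁻) = Q/F = 6504 / 96485 = 0.06741 mol.
2 electrons are transferred per Cl₂ molecule, so n(Cl₂) = 0.06741 / 2 = 0.03370 mol.
V = nRT/P = (0.03370 × 8.314 × 319) / (159 × 10³ Pa) = 5.62 × 10⁻⁴ m³ = 0.562 L.

0.562 L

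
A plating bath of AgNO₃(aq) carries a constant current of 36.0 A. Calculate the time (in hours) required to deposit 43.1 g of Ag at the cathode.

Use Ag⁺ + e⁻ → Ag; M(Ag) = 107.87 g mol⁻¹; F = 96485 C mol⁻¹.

0.297 h

n(Ag) = m/M = 43.1 / 107.87 = 0.3996 mol.
Each Ag atom requires 1 electron, so n(e⁻) = 1 × 0.3996 = 0.3996 mol.
Q = n(e⁻)·F = 0.3996 × 96485 = 38550 C.
t = Q/I = 38550 / 36.00 A = 1071 s = 0.297 h.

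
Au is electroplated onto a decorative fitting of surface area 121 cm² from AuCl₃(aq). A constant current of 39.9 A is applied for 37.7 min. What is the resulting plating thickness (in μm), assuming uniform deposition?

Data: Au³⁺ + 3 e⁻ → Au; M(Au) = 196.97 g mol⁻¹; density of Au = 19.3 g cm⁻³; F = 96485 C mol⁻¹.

263 μm

Q = I·t = 39.90 × 2262.0 = 90250 C; n(e⁻) = 0.9354 mol.
n(Au) = n(e⁻)/3 = 0.3118 mol, so m = 0.3118 × 196.97 = 61.42 g.
Volume = m/ρ = 61.42 / 19.3 = 3.182 cm³.
Thickness = V/A = 3.182 / 121 = 0.0263 cm = 263 μm.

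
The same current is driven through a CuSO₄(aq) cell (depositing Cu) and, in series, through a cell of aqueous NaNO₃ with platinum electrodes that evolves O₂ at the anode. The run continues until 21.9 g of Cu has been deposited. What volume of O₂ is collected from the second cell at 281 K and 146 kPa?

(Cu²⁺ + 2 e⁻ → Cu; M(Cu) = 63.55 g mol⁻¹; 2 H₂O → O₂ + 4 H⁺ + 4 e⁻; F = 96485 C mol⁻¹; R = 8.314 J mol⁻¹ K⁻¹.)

2.76 L

n(Cu) = 21.9 / 63.55 = 0.3446 mol, so n(e⁻) = 2 × 0.3446 = 0.6892 mol.
The cells are in series, so the same 0.6892 mol of electrons passes through the second cell.
2 H₂O → O₂ + 4 H⁺ + 4 e⁻ — 4 mol e⁻ per mol O₂, so n(O₂) = 0.6892/4 = 0.1723 mol.
V = nRT/P = (0.1723 × 8.314 × 281) / (146 × 10³) = 0.00276 m³ = 2.76 L.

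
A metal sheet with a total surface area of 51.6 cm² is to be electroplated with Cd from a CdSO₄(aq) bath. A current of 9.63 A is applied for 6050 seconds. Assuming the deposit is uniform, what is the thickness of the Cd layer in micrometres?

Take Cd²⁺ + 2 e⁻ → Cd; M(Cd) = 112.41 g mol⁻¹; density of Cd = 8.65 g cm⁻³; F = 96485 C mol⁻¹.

Q = I·t = 9.630 × 6050.0 = 58260 C; n(e⁻) = 0.6038 mol.
n(Cd) = n(e⁻)/2 = 0.3019 mol, so m = 0.3019 × 112.41 = 33.94 g.
Volume = m/ρ = 33.94 / 8.65 = 3.924 cm³.
Thickness = V/A = 3.924 / 51.6 = 0.0760 cm = 760 μm.

760 μm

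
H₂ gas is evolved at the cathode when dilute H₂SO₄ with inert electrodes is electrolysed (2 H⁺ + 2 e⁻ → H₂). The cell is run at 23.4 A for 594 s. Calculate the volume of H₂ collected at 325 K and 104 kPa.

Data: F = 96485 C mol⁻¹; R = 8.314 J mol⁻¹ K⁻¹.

1.87 L

Q = I·t = 23.40 A × 594.00 s = 13900 C.
n(e⁻) = Q/F = 13900 / 96485 = 0.1441 mol.
2 electrons are transferred per H₂ molecule, so n(H₂) = 0.1441 / 2 = 0.07203 mol.
V = nRT/P = (0.07203 × 8.314 × 325) / (104 × 10³ Pa) = 0.00187 m³ = 1.87 L.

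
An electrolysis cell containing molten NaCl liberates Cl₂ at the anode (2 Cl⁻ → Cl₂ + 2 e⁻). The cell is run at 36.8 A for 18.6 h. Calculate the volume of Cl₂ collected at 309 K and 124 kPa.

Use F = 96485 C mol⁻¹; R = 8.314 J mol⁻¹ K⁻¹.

Q = I·t = 36.80 A × 66960 s = 2464000 C.
n(e⁻) = Q/F = 2464000 / 96485 = 25.54 mol.
2 electrons are transferred per Cl₂ molecule, so n(Cl₂) = 25.54 / 2 = 12.77 mol.
V = nRT/P = (12.77 × 8.314 × 309) / (124 × 10³ Pa) = 0.265 m³ = 265 L.

265 L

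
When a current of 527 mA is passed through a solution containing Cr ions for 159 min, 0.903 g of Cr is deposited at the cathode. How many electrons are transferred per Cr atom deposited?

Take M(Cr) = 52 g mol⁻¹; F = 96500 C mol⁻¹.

Q = I·t = 0.5270 A × 9540.0 s = 5028 C, so n(e⁻) = 5028/96500 = 0.05210 mol.
n(Cr) deposited = 0.903 / 52 = 0.01737 mol.
Electrons per atom = n(e⁻)/n(Cr) = 0.05210 / 0.01737 = 3.00 ≈ 3, so the ion is Cr³⁺.

3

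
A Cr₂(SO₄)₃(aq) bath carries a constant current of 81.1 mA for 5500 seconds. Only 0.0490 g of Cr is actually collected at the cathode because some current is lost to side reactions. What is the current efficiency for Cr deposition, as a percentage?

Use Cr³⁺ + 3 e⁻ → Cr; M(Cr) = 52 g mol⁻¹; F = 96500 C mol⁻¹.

61.2 %

Q = I·t = 0.08110 × 5500.0 = 446.0 C; n(e⁻) = 446.0/96500 = 0.004622 mol.
Theoretical n(Cr) = n(e⁻)/3 = 0.001541 mol, i.e. m_theo = 0.001541 × 52 = 0.08012 g.
Efficiency = m_actual / m_theo = 0.0490 / 0.08012 = 61.2 %.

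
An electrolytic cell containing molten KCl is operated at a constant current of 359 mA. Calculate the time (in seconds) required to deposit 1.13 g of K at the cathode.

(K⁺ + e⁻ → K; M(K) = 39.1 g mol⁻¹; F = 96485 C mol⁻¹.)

n(K) = m/M = 1.13 / 39.1 = 0.02890 mol.
Each K atom requires 1 electron, so n(e⁻) = 1 × 0.02890 = 0.02890 mol.
Q = n(e⁻)·F = 0.02890 × 96485 = 2788 C.
t = Q/I = 2788 / 0.3590 A = 7767 s.

7770 s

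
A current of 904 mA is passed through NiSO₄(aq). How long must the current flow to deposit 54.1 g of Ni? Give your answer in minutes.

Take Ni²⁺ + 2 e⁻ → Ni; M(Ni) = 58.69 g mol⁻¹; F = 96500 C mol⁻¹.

n(Ni) = m/M = 54.1 / 58.69 = 0.9218 mol.
Each Ni atom requires 2 electrons, so n(e⁻) = 2 × 0.9218 = 1.844 mol.
Q = n(e⁻)·F = 1.844 × 96500 = 177900 C.
t = Q/I = 177900 / 0.9040 A = 196800 s = 3280 min.

3280 min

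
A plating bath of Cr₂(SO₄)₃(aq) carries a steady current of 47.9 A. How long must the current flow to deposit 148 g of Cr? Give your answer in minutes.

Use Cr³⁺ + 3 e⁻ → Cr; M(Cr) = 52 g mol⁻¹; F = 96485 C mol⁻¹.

287 min

n(Cr) = m/M = 148 / 52 = 2.846 mol.
Each Cr atom requires 3 electrons, so n(e⁻) = 3 × 2.846 = 8.538 mol.
Q = n(e⁻)·F = 8.538 × 96485 = 823800 C.
t = Q/I = 823800 / 47.90 A = 17200 s = 287 min.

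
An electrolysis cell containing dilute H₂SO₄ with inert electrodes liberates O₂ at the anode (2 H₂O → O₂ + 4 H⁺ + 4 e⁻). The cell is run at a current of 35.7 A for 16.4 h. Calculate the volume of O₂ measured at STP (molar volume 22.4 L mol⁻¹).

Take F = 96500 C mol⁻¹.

Q = I·t = 35.70 A × 59040 s = 2108000 C.
n(e⁻) = Q/F = 2108000 / 96500 = 21.84 mol.
4 electrons are transferred per O₂ molecule, so n(O₂) = 21.84 / 4 = 5.460 mol.
V = n × V_m = 5.460 × 22.4 = 122 L.

122 L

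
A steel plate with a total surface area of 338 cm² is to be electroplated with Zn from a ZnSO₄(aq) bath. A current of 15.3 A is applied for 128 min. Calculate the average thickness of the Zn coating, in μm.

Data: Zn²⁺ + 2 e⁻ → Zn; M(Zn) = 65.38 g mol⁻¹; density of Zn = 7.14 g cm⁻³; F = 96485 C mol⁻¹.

165 μm

Q = I·t = 15.30 × 7680.0 = 117500 C; n(e⁻) = 1.218 mol.
n(Zn) = n(e⁻)/2 = 0.6089 mol, so m = 0.6089 × 65.38 = 39.81 g.
Volume = m/ρ = 39.81 / 7.14 = 5.576 cm³.
Thickness = V/A = 5.576 / 338 = 0.0165 cm = 165 μm.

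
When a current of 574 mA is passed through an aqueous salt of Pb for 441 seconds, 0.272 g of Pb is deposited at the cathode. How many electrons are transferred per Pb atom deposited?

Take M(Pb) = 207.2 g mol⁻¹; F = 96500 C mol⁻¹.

2

Q = I·t = 0.5740 A × 441.00 s = 253.1 C, so n(e⁻) = 253.1/96500 = 0.002623 mol.
n(Pb) deposited = 0.272 / 207.2 = 0.001313 mol.
Electrons per atom = n(e⁻)/n(Pb) = 0.002623 / 0.001313 = 2.00 ≈ 2, so the ion is Pb²⁺.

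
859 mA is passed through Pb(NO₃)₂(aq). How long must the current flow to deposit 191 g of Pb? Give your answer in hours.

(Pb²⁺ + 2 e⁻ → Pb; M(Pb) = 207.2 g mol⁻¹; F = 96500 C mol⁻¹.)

n(Pb) = m/M = 191 / 207.2 = 0.9218 mol.
Each Pb atom requires 2 electrons, so n(e⁻) = 2 × 0.9218 = 1.844 mol.
Q = n(e⁻)·F = 1.844 × 96500 = 177900 C.
t = Q/I = 177900 / 0.8590 A = 207100 s = 57.5 h.

57.5 h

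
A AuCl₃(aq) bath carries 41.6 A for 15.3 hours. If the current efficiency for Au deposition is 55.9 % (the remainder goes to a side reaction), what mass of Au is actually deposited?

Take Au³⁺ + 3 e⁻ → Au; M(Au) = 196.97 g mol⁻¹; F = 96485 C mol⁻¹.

Q = I·t = 41.60 × 55080 = 2291000 C.
n(e⁻) = 2291000/96485 = 23.75 mol; theoretically n(Au) = 23.75/3 = 7.916 mol, m_theo = 1559 g.
At 55.9 % efficiency, m_actual = 0.559 × 1559 = 872 g.

872 g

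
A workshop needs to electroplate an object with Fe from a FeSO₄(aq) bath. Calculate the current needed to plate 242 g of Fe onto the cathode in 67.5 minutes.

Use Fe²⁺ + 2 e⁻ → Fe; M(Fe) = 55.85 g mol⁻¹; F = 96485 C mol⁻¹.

n(Fe) = 242 / 55.85 = 4.333 mol.
n(e⁻) = 2 × 4.333 = 8.666 mol.
Q = n(e⁻)·F = 8.666 × 96485 = 836100 C.
I = Q/t = 836100 / 4050.0 s = 206 A.

206 A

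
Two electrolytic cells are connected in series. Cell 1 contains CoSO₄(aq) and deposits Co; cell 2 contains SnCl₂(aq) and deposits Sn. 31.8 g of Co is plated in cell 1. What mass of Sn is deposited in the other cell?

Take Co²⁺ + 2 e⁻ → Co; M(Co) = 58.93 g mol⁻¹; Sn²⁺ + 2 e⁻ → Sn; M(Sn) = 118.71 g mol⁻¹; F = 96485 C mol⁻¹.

n(Co) = 31.8 / 58.93 = 0.5396 mol.
Since Co²⁺ + 2 e⁻ → Co, n(e⁻) passed = 2 × 0.5396 = 1.079 mol.
Cells in series carry the same charge, so the same 1.079 mol of electrons passes through cell 2.
Sn²⁺ + 2 e⁻ → Sn, so n(Sn) = 1.079 / 2 = 0.5396 mol.
m(Sn) = 0.5396 × 118.71 = 64.1 g.

64.1 g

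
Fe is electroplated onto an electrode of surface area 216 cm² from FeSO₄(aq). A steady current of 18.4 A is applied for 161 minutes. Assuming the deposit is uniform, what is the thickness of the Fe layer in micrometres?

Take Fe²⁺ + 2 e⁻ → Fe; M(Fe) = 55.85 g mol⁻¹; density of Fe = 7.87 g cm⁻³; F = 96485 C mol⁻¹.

303 μm

Q = I·t = 18.40 × 9660.0 = 177700 C; n(e⁻) = 1.842 mol.
n(Fe) = n(e⁻)/2 = 0.9211 mol, so m = 0.9211 × 55.85 = 51.44 g.
Volume = m/ρ = 51.44 / 7.87 = 6.537 cm³.
Thickness = V/A = 6.537 / 216 = 0.0303 cm = 303 μm.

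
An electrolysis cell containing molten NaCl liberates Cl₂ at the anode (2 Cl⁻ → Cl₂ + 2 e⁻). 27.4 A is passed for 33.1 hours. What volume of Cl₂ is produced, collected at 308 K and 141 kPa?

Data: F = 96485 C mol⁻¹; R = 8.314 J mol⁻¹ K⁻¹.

Q = I·t = 27.40 A × 119160 s = 3265000 C.
n(e⁻) = Q/F = 3265000 / 96485 = 33.84 mol.
2 electrons are transferred per Cl₂ molecule, so n(Cl₂) = 33.84 / 2 = 16.92 mol.
V = nRT/P = (16.92 × 8.314 × 308) / (141 × 10³ Pa) = 0.307 m³ = 307 L.

307 L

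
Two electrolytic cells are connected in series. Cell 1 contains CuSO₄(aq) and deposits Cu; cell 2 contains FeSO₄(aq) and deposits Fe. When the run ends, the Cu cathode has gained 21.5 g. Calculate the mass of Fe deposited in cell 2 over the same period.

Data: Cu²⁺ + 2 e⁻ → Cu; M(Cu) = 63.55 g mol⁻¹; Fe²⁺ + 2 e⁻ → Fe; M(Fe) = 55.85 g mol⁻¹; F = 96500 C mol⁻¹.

n(Cu) = 21.5 / 63.55 = 0.3383 mol.
Since Cu²⁺ + 2 e⁻ → Cu, n(e⁻) passed = 2 × 0.3383 = 0.6766 mol.
Cells in series carry the same charge, so the same 0.6766 mol of electrons passes through cell 2.
Fe²⁺ + 2 e⁻ → Fe, so n(Fe) = 0.6766 / 2 = 0.3383 mol.
m(Fe) = 0.3383 × 55.85 = 18.9 g.

18.9 g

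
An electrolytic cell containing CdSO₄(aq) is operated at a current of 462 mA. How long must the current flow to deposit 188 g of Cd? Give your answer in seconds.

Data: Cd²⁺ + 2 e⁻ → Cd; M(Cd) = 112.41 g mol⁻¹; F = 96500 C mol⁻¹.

n(Cd) = m/M = 188 / 112.41 = 1.672 mol.
Each Cd atom requires 2 electrons, so n(e⁻) = 2 × 1.672 = 3.345 mol.
Q = n(e⁻)·F = 3.345 × 96500 = 322800 C.
t = Q/I = 322800 / 0.4620 A = 698700 s.

6.99 × 10⁵ s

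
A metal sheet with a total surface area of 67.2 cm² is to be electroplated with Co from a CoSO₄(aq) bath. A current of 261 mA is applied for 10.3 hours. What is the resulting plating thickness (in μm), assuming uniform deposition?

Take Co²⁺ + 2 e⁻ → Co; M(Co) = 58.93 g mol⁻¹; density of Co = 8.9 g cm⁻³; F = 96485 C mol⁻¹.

Q = I·t = 0.2610 × 37080 = 9678 C; n(e⁻) = 0.1003 mol.
n(Co) = n(e⁻)/2 = 0.05015 mol, so m = 0.05015 × 58.93 = 2.955 g.
Volume = m/ρ = 2.955 / 8.9 = 0.3321 cm³.
Thickness = V/A = 0.3321 / 67.2 = 0.00494 cm = 49.4 μm.

49.4 μm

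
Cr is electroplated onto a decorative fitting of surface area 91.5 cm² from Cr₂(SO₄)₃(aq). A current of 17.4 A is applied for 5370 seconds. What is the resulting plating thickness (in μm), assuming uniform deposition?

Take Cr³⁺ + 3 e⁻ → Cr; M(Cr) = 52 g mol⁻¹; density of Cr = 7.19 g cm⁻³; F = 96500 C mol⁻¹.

Q = I·t = 17.40 × 5370.0 = 93440 C; n(e⁻) = 0.9683 mol.
n(Cr) = n(e⁻)/3 = 0.3228 mol, so m = 0.3228 × 52 = 16.78 g.
Volume = m/ρ = 16.78 / 7.19 = 2.334 cm³.
Thickness = V/A = 2.334 / 91.5 = 0.0255 cm = 255 μm.

255 μm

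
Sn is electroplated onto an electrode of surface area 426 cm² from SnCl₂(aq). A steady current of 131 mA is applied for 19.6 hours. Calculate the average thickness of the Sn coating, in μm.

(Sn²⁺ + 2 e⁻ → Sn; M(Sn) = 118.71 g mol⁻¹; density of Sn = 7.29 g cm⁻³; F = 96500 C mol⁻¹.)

Q = I·t = 0.1310 × 70560 = 9243 C; n(e⁻) = 0.09579 mol.
n(Sn) = n(e⁻)/2 = 0.04789 mol, so m = 0.04789 × 118.71 = 5.685 g.
Volume = m/ρ = 5.685 / 7.29 = 0.7799 cm³.
Thickness = V/A = 0.7799 / 426 = 0.00183 cm = 18.3 μm.

18.3 μm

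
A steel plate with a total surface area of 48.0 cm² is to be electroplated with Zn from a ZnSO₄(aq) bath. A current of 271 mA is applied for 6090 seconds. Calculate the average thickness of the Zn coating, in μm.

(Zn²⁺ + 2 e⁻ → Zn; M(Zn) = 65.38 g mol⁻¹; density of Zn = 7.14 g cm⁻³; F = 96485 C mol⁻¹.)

16.3 μm

Q = I·t = 0.2710 × 6090.0 = 1650 C; n(e⁻) = 0.01711 mol.
n(Zn) = n(e⁻)/2 = 0.008553 mol, so m = 0.008553 × 65.38 = 0.5592 g.
Volume = m/ρ = 0.5592 / 7.14 = 0.07831 cm³.
Thickness = V/A = 0.07831 / 48.0 = 0.00163 cm = 16.3 μm.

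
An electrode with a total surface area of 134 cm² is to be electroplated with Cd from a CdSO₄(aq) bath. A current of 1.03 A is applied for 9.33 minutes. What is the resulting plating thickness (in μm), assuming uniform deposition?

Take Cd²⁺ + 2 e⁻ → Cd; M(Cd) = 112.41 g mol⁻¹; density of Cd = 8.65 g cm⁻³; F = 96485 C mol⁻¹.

2.90 μm

Q = I·t = 1.030 × 559.80 = 576.6 C; n(e⁻) = 0.005976 mol.
n(Cd) = n(e⁻)/2 = 0.002988 mol, so m = 0.002988 × 112.41 = 0.3359 g.
Volume = m/ρ = 0.3359 / 8.65 = 0.03883 cm³.
Thickness = V/A = 0.03883 / 134 = 2.90 × 10⁻⁴ cm = 2.90 μm.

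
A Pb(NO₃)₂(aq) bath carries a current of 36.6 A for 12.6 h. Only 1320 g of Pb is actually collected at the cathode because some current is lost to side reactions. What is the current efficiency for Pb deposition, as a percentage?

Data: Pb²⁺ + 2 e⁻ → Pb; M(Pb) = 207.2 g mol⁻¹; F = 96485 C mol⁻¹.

74.0 %

Q = I·t = 36.60 × 45360 = 1660000 C; n(e⁻) = 1660000/96485 = 17.21 mol.
Theoretical n(Pb) = n(e⁻)/2 = 8.603 mol, i.e. m_theo = 8.603 × 207.2 = 1783 g.
Efficiency = m_actual / m_theo = 1320 / 1783 = 74.0 %.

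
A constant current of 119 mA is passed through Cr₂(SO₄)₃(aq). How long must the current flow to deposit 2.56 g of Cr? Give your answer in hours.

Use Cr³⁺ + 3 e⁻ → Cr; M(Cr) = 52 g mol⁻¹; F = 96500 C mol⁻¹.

33.3 h

n(Cr) = m/M = 2.56 / 52 = 0.04923 mol.
Each Cr atom requires 3 electrons, so n(e⁻) = 3 × 0.04923 = 0.1477 mol.
Q = n(e⁻)·F = 0.1477 × 96500 = 14250 C.
t = Q/I = 14250 / 0.1190 A = 119800 s = 33.3 h.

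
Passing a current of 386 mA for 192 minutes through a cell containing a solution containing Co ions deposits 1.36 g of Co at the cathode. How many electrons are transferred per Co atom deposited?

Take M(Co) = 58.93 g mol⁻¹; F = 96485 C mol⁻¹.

Q = I·t = 0.3860 A × 11520 s = 4447 C, so n(e⁻) = 4447/96485 = 0.04609 mol.
n(Co) deposited = 1.36 / 58.93 = 0.02308 mol.
Electrons per atom = n(e⁻)/n(Co) = 0.04609 / 0.02308 = 2.00 ≈ 2, so the ion is Co²⁺.

2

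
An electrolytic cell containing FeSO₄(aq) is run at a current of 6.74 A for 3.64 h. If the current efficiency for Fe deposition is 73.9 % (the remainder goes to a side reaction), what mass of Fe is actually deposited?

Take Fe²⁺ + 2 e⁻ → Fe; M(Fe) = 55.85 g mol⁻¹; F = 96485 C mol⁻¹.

18.9 g

Q = I·t = 6.740 × 13104 = 88320 C.
n(e⁻) = 88320/96485 = 0.9154 mol; theoretically n(Fe) = 0.9154/2 = 0.4577 mol, m_theo = 25.56 g.
At 73.9 % efficiency, m_actual = 0.739 × 25.56 = 18.9 g.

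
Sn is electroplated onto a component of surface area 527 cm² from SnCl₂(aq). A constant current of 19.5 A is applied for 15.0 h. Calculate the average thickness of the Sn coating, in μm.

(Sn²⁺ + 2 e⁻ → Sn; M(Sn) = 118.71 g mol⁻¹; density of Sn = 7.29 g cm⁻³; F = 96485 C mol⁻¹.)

1690 μm

Q = I·t = 19.50 × 54000 = 1053000 C; n(e⁻) = 10.91 mol.
n(Sn) = n(e⁻)/2 = 5.457 mol, so m = 5.457 × 118.71 = 647.8 g.
Volume = m/ρ = 647.8 / 7.29 = 88.86 cm³.
Thickness = V/A = 88.86 / 527 = 0.169 cm = 1690 μm.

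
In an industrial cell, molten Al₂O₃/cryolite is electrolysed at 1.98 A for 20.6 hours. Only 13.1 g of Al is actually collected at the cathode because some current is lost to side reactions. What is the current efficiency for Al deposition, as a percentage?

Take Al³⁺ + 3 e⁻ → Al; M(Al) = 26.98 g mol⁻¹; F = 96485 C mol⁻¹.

Q = I·t = 1.980 × 74160 = 146800 C; n(e⁻) = 146800/96485 = 1.522 mol.
Theoretical n(Al) = n(e⁻)/3 = 0.5073 mol, i.e. m_theo = 0.5073 × 26.98 = 13.69 g.
Efficiency = m_actual / m_theo = 13.1 / 13.69 = 95.7 %.

95.7 %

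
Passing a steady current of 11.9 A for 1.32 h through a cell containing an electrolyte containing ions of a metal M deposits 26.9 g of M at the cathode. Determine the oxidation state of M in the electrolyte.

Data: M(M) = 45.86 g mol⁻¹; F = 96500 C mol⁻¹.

+1

Q = I·t = 11.90 A × 4752.0 s = 56550 C, so n(e⁻) = 56550/96500 = 0.5860 mol.
n(M) deposited = 26.9 / 45.86 = 0.5866 mol.
Electrons per atom = n(e⁻)/n(M) = 0.5860 / 0.5866 = 0.999 ≈ 1, so the ion is M⁺.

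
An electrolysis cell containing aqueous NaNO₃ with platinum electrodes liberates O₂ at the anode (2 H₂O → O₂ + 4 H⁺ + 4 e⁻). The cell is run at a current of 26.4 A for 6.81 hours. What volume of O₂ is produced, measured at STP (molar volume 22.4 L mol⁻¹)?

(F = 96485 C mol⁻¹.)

37.6 L

Q = I·t = 26.40 A × 24516 s = 647200 C.
n(e⁻) = Q/F = 647200 / 96485 = 6.708 mol.
4 electrons are transferred per O₂ molecule, so n(O₂) = 6.708 / 4 = 1.677 mol.
V = n × V_m = 1.677 × 22.4 = 37.6 L.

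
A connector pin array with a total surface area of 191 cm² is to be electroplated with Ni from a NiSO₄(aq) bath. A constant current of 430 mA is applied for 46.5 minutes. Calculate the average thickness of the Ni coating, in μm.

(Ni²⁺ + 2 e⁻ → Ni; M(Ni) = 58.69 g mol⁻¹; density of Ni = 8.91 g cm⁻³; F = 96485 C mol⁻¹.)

2.14 μm

Q = I·t = 0.4300 × 2790.0 = 1200 C; n(e⁻) = 0.01243 mol.
n(Ni) = n(e⁻)/2 = 0.006217 mol, so m = 0.006217 × 58.69 = 0.3649 g.
Volume = m/ρ = 0.3649 / 8.91 = 0.04095 cm³.
Thickness = V/A = 0.04095 / 191 = 2.14 × 10⁻⁴ cm = 2.14 μm.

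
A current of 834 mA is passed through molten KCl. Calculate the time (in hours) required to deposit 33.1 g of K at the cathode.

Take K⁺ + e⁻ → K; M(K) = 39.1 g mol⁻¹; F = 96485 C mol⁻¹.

n(K) = m/M = 33.1 / 39.1 = 0.8465 mol.
Each K atom requires 1 electron, so n(e⁻) = 1 × 0.8465 = 0.8465 mol.
Q = n(e⁻)·F = 0.8465 × 96485 = 81680 C.
t = Q/I = 81680 / 0.8340 A = 97940 s = 27.2 h.

27.2 h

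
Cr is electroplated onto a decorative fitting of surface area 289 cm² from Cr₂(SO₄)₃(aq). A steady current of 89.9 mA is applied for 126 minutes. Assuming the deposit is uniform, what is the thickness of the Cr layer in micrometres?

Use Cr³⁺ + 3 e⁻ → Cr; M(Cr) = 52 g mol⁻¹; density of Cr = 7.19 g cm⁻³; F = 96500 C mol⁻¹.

Q = I·t = 0.08990 × 7560.0 = 679.6 C; n(e⁻) = 0.007043 mol.
n(Cr) = n(e⁻)/3 = 0.002348 mol, so m = 0.002348 × 52 = 0.1221 g.
Volume = m/ρ = 0.1221 / 7.19 = 0.01698 cm³.
Thickness = V/A = 0.01698 / 289 = 5.88 × 10⁻⁵ cm = 0.588 μm.

0.588 μm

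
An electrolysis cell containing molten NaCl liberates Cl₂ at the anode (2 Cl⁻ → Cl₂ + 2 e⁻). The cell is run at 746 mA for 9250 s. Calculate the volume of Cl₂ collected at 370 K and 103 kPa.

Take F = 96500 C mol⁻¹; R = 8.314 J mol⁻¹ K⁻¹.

1.07 L

Q = I·t = 0.7460 A × 9250.0 s = 6900 C.
n(e⁻) = Q/F = 6900 / 96500 = 0.07151 mol.
2 electrons are transferred per Cl₂ molecule, so n(Cl₂) = 0.07151 / 2 = 0.03575 mol.
V = nRT/P = (0.03575 × 8.314 × 370) / (103 × 10³ Pa) = 0.00107 m³ = 1.07 L.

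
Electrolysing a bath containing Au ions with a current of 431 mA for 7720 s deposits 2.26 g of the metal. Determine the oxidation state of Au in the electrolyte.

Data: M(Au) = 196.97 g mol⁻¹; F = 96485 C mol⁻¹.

Q = I·t = 0.4310 A × 7720.0 s = 3327 C, so n(e⁻) = 3327/96485 = 0.03449 mol.
n(Au) deposited = 2.26 / 196.97 = 0.01147 mol.
Electrons per atom = n(e⁻)/n(Au) = 0.03449 / 0.01147 = 3.01 ≈ 3, so the ion is Au³⁺.

+3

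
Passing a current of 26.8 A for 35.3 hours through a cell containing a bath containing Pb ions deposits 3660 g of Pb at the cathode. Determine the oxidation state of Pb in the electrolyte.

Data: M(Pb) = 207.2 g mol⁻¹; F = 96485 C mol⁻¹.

+2

Q = I·t = 26.80 A × 127080 s = 3406000 C, so n(e⁻) = 3406000/96485 = 35.30 mol.
n(Pb) deposited = 3660 / 207.2 = 17.66 mol.
Electrons per atom = n(e⁻)/n(Pb) = 35.30 / 17.66 = 2.00 ≈ 2, so the ion is Pb²⁺.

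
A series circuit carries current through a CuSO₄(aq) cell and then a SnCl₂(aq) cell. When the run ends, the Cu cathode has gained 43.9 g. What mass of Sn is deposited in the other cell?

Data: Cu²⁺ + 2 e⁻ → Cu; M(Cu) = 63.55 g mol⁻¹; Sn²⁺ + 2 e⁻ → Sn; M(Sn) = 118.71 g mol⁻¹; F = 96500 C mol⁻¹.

n(Cu) = 43.9 / 63.55 = 0.6908 mol.
Since Cu²⁺ + 2 e⁻ → Cu, n(e⁻) passed = 2 × 0.6908 = 1.382 mol.
Cells in series carry the same charge, so the same 1.382 mol of electrons passes through cell 2.
Sn²⁺ + 2 e⁻ → Sn, so n(Sn) = 1.382 / 2 = 0.6908 mol.
m(Sn) = 0.6908 × 118.71 = 82.0 g.

82.0 g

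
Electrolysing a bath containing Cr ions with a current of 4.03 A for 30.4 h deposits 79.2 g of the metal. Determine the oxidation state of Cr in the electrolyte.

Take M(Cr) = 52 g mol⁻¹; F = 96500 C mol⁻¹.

Q = I·t = 4.030 A × 109440 s = 441000 C, so n(e⁻) = 441000/96500 = 4.570 mol.
n(Cr) deposited = 79.2 / 52 = 1.523 mol.
Electrons per atom = n(e⁻)/n(Cr) = 4.570 / 1.523 = 3.00 ≈ 3, so the ion is Cr³⁺.

+3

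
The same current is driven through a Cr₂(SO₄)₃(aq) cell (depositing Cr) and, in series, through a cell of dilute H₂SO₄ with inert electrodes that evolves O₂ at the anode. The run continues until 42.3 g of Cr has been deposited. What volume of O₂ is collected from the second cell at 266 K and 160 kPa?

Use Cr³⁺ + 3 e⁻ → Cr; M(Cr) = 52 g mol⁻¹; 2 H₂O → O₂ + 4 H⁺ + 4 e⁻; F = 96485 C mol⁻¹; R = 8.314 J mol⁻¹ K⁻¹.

n(Cr) = 42.3 / 52 = 0.8135 mol, so n(e⁻) = 3 × 0.8135 = 2.440 mol.
The cells are in series, so the same 2.440 mol of electrons passes through the second cell.
2 H₂O → O₂ + 4 H⁺ + 4 e⁻ — 4 mol e⁻ per mol O₂, so n(O₂) = 2.440/4 = 0.6101 mol.
V = nRT/P = (0.6101 × 8.314 × 266) / (160 × 10³) = 0.00843 m³ = 8.43 L.

8.43 L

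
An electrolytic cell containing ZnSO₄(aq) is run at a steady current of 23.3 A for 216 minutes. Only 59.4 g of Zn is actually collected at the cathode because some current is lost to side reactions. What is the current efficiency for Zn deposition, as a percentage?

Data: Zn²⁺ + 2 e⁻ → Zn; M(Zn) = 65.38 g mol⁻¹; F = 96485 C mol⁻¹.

58.1 %

Q = I·t = 23.30 × 12960 = 302000 C; n(e⁻) = 302000/96485 = 3.130 mol.
Theoretical n(Zn) = n(e⁻)/2 = 1.565 mol, i.e. m_theo = 1.565 × 65.38 = 102.3 g.
Efficiency = m_actual / m_theo = 59.4 / 102.3 = 58.1 %.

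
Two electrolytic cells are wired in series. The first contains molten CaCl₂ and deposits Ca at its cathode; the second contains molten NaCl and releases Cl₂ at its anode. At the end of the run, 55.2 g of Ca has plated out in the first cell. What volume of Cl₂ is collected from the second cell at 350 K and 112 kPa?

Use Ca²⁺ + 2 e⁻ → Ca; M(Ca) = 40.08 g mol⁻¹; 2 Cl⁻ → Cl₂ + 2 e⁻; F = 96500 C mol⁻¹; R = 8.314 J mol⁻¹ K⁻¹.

35.8 L

n(Ca) = 55.2 / 40.08 = 1.377 mol, so n(e⁻) = 2 × 1.377 = 2.754 mol.
The cells are in series, so the same 2.754 mol of electrons passes through the second cell.
2 Cl⁻ → Cl₂ + 2 e⁻ — 2 mol e⁻ per mol Cl₂, so n(Cl₂) = 2.754/2 = 1.377 mol.
V = nRT/P = (1.377 × 8.314 × 350) / (112 × 10³) = 0.0358 m³ = 35.8 L.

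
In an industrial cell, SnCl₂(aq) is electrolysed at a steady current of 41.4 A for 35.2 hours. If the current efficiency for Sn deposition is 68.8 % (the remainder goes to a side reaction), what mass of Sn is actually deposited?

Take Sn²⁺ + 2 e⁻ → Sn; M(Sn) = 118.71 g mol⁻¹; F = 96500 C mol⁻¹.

Q = I·t = 41.40 × 126720 = 5246000 C.
n(e⁻) = 5246000/96500 = 54.36 mol; theoretically n(Sn) = 54.36/2 = 27.18 mol, m_theo = 3227 g.
At 68.8 % efficiency, m_actual = 0.688 × 3227 = 2220 g.

2220 g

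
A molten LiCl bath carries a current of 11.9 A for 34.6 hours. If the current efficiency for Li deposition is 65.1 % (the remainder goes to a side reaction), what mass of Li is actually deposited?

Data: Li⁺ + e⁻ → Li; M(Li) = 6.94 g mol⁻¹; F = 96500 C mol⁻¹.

69.4 g

Q = I·t = 11.90 × 124560 = 1482000 C.
n(e⁻) = 1482000/96500 = 15.36 mol; theoretically n(Li) = 15.36/1 = 15.36 mol, m_theo = 106.6 g.
At 65.1 % efficiency, m_actual = 0.651 × 106.6 = 69.4 g.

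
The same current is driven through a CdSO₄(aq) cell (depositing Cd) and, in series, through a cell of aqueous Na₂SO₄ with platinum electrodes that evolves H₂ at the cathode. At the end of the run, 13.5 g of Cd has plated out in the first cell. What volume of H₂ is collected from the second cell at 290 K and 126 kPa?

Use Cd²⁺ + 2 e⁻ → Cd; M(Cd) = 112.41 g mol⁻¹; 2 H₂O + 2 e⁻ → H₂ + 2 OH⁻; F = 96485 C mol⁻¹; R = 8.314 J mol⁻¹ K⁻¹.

2.30 L

n(Cd) = 13.5 / 112.41 = 0.1201 mol, so n(e⁻) = 2 × 0.1201 = 0.2402 mol.
The cells are in series, so the same 0.2402 mol of electrons passes through the second cell.
2 H₂O + 2 e⁻ → H₂ + 2 OH⁻ — 2 mol e⁻ per mol H₂, so n(H₂) = 0.2402/2 = 0.1201 mol.
V = nRT/P = (0.1201 × 8.314 × 290) / (126 × 10³) = 0.00230 m³ = 2.30 L.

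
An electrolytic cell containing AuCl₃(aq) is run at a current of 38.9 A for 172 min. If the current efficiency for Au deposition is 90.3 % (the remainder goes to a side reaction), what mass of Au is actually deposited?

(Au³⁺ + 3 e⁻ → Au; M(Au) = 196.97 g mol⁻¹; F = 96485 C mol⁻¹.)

Q = I·t = 38.90 × 10320 = 401400 C.
n(e⁻) = 401400/96485 = 4.161 mol; theoretically n(Au) = 4.161/3 = 1.387 mol, m_theo = 273.2 g.
At 90.3 % efficiency, m_actual = 0.903 × 273.2 = 247 g.

247 g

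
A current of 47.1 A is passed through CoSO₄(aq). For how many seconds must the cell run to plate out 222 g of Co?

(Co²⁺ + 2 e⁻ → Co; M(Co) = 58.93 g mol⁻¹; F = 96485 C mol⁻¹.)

n(Co) = m/M = 222 / 58.93 = 3.767 mol.
Each Co atom requires 2 electrons, so n(e⁻) = 2 × 3.767 = 7.534 mol.
Q = n(e⁻)·F = 7.534 × 96485 = 727000 C.
t = Q/I = 727000 / 47.10 A = 15430 s.

15400 s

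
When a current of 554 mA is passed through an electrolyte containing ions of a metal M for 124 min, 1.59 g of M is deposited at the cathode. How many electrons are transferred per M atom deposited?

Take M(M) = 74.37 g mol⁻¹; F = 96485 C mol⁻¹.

Q = I·t = 0.5540 A × 7440.0 s = 4122 C, so n(e⁻) = 4122/96485 = 0.04272 mol.
n(M) deposited = 1.59 / 74.37 = 0.02138 mol.
Electrons per atom = n(e⁻)/n(M) = 0.04272 / 0.02138 = 2.00 ≈ 2, so the ion is M²⁺.

2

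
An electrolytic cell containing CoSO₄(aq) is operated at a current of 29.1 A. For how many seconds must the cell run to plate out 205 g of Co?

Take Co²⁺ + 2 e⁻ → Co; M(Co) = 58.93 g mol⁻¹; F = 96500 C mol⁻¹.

23100 s

n(Co) = m/M = 205 / 58.93 = 3.479 mol.
Each Co atom requires 2 electrons, so n(e⁻) = 2 × 3.479 = 6.957 mol.
Q = n(e⁻)·F = 6.957 × 96500 = 671400 C.
t = Q/I = 671400 / 29.10 A = 23070 s.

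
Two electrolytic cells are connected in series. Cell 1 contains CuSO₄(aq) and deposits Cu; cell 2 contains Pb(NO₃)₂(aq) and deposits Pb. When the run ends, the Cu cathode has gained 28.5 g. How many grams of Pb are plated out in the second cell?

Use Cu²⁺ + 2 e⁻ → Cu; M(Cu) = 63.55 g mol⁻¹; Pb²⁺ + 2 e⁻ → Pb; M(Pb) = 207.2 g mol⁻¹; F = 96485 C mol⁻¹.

92.9 g

n(Cu) = 28.5 / 63.55 = 0.4485 mol.
Since Cu²⁺ + 2 e⁻ → Cu, n(e⁻) passed = 2 × 0.4485 = 0.8969 mol.
Cells in series carry the same charge, so the same 0.8969 mol of electrons passes through cell 2.
Pb²⁺ + 2 e⁻ → Pb, so n(Pb) = 0.8969 / 2 = 0.4485 mol.
m(Pb) = 0.4485 × 207.2 = 92.9 g.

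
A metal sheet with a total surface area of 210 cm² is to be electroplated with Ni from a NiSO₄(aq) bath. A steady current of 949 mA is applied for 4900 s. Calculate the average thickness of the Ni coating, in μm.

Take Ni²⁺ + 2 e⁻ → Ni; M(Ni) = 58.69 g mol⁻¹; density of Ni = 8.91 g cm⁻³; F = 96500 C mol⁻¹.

Q = I·t = 0.9490 × 4900.0 = 4650 C; n(e⁻) = 0.04819 mol.
n(Ni) = n(e⁻)/2 = 0.02409 mol, so m = 0.02409 × 58.69 = 1.414 g.
Volume = m/ρ = 1.414 / 8.91 = 0.1587 cm³.
Thickness = V/A = 0.1587 / 210 = 7.56 × 10⁻⁴ cm = 7.56 μm.

7.56 μm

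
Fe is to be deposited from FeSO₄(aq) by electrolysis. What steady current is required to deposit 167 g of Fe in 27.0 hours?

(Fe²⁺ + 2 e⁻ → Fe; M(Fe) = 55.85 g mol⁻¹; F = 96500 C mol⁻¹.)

5.94 A

n(Fe) = 167 / 55.85 = 2.990 mol.
n(e⁻) = 2 × 2.990 = 5.980 mol.
Q = n(e⁻)·F = 5.980 × 96500 = 577100 C.
I = Q/t = 577100 / 97200 s = 5.94 A.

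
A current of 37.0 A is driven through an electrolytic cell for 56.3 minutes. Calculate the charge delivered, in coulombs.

Q = I·t = 37.00 A × 3378.0 s = 1.25 × 10⁵ C.

1.25 × 10⁵ C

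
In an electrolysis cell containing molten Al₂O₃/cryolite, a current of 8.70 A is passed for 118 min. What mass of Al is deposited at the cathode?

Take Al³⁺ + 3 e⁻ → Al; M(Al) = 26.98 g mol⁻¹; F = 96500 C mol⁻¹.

5.74 g

Q = I·t = 8.700 A × 7080.0 s = 61600 C.
n(e⁻) = Q/F = 61600 / 96500 = 0.6383 mol.
Al³⁺ + 3 e⁻ → Al, so n(Al) = n(e⁻)/3 = 0.2128 mol.
m = n·M = 0.2128 × 26.98 = 5.74 g.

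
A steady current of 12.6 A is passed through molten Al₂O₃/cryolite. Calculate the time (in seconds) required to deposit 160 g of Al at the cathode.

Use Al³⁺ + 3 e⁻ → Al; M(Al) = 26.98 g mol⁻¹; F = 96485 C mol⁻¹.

n(Al) = m/M = 160 / 26.98 = 5.930 mol.
Each Al atom requires 3 electrons, so n(e⁻) = 3 × 5.930 = 17.79 mol.
Q = n(e⁻)·F = 17.79 × 96485 = 1717000 C.
t = Q/I = 1717000 / 12.60 A = 136200 s.

1.36 × 10⁵ s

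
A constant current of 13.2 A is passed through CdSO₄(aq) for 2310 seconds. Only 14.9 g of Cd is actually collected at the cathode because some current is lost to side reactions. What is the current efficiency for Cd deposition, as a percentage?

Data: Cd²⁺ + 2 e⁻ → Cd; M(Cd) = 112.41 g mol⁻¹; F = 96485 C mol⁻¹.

Q = I·t = 13.20 × 2310.0 = 30490 C; n(e⁻) = 30490/96485 = 0.3160 mol.
Theoretical n(Cd) = n(e⁻)/2 = 0.1580 mol, i.e. m_theo = 0.1580 × 112.41 = 17.76 g.
Efficiency = m_actual / m_theo = 14.9 / 17.76 = 83.9 %.

83.9 %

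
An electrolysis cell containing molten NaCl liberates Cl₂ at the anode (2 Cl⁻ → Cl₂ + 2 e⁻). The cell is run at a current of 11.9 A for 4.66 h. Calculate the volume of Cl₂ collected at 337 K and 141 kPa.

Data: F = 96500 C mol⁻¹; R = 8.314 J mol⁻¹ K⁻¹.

20.6 L

Q = I·t = 11.90 A × 16776 s = 199600 C.
n(e⁻) = Q/F = 199600 / 96500 = 2.069 mol.
2 electrons are transferred per Cl₂ molecule, so n(Cl₂) = 2.069 / 2 = 1.034 mol.
V = nRT/P = (1.034 × 8.314 × 337) / (141 × 10³ Pa) = 0.0206 m³ = 20.6 L.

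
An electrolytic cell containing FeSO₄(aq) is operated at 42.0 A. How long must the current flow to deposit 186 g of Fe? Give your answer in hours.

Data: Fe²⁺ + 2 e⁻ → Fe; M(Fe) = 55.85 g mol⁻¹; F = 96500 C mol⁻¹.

4.25 h

n(Fe) = m/M = 186 / 55.85 = 3.330 mol.
Each Fe atom requires 2 electrons, so n(e⁻) = 2 × 3.330 = 6.661 mol.
Q = n(e⁻)·F = 6.661 × 96500 = 642800 C.
t = Q/I = 642800 / 42.00 A = 15300 s = 4.25 h.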